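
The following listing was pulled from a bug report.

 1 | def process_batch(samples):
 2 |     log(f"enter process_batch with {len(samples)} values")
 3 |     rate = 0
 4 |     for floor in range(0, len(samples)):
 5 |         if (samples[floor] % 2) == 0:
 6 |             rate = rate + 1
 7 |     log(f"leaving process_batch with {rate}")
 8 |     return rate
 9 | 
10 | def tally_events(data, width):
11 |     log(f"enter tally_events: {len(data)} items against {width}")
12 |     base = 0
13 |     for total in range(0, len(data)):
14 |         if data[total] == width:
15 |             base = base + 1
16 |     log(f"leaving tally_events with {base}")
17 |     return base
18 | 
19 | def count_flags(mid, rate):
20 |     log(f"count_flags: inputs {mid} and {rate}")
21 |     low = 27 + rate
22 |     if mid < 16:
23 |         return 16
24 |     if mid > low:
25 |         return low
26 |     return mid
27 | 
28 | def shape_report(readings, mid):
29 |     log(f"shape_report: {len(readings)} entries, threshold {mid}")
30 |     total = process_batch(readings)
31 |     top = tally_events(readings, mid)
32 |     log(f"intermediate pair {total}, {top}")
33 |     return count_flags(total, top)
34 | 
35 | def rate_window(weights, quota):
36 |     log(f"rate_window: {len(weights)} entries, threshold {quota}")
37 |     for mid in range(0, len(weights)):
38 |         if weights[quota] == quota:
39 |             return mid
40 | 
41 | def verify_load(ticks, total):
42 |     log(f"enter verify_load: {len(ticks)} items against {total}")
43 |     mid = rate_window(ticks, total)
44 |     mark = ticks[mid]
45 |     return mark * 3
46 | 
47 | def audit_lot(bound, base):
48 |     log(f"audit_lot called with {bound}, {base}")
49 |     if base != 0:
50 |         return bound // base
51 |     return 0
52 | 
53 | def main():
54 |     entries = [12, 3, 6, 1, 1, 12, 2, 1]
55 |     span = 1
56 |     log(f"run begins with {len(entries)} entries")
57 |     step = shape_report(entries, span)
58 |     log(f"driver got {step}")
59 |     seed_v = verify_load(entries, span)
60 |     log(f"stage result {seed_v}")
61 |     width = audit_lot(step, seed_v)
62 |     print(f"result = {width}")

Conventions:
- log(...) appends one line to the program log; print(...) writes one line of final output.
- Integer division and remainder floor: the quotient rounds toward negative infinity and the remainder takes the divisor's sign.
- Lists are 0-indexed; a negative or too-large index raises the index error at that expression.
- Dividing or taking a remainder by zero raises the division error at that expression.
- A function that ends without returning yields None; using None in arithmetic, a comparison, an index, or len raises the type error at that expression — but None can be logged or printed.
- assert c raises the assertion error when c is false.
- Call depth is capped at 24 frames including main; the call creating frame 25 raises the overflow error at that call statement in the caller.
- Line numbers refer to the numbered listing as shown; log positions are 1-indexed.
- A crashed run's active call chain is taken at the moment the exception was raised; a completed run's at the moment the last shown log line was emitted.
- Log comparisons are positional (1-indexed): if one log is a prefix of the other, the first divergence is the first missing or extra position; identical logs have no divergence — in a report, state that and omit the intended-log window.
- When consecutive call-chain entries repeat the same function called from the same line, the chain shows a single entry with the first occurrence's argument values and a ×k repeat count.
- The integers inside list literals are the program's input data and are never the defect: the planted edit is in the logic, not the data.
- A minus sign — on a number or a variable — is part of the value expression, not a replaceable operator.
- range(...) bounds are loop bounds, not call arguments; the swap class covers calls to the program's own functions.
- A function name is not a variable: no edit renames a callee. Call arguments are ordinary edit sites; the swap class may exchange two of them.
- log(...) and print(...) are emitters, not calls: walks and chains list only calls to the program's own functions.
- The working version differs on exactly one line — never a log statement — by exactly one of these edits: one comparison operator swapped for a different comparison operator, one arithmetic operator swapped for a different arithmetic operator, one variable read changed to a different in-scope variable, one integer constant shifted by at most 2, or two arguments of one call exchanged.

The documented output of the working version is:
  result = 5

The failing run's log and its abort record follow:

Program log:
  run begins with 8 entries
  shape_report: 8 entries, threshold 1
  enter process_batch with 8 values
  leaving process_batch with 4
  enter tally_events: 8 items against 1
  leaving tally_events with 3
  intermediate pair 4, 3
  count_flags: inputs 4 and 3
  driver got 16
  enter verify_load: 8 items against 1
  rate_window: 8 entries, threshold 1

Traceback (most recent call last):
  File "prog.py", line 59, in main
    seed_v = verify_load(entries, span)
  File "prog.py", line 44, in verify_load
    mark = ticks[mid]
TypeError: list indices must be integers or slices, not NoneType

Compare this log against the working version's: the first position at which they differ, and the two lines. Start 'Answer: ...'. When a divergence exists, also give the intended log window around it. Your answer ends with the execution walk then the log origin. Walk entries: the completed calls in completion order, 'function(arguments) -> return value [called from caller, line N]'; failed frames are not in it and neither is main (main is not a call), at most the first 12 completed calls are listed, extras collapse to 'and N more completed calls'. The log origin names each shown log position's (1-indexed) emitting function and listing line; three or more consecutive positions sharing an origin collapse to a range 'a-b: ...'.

Answer: position 12 — after 11 matching lines the faulty run goes silent; intended next line 'stage result 3'.
Intended log window:
  10: enter verify_load: 8 items against 1
  11: rate_window: 8 entries, threshold 1
  12: stage result 3
  13: audit_lot called with 16, 3
Execution walk:
  process_batch([12, 3, 6, 1, 1, 12, 2, 1]) -> 4  [called from shape_report, line 30]
  tally_events([12, 3, 6, 1, 1, 12, 2, 1], 1) -> 3  [called from shape_report, line 31]
  count_flags(4, 3) -> 16  [called from shape_report, line 33]
  shape_report([12, 3, 6, 1, 1, 12, 2, 1], 1) -> 16  [called from main, line 57]
  rate_window([12, 3, 6, 1, 1, 12, 2, 1], 1) -> None  [called from verify_load, line 43]
Log origin:
  1: emitted by main (line 56)
  2: emitted by shape_report (line 29)
  3: emitted by process_batch (line 2)
  4: emitted by process_batch (line 7)
  5: emitted by tally_events (line 11)
  6: emitted by tally_events (line 16)
  7: emitted by shape_report (line 32)
  8: emitted by count_flags (line 20)
  9: emitted by main (line 58)
  10: emitted by verify_load (line 42)
  11: emitted by rate_window (line 36)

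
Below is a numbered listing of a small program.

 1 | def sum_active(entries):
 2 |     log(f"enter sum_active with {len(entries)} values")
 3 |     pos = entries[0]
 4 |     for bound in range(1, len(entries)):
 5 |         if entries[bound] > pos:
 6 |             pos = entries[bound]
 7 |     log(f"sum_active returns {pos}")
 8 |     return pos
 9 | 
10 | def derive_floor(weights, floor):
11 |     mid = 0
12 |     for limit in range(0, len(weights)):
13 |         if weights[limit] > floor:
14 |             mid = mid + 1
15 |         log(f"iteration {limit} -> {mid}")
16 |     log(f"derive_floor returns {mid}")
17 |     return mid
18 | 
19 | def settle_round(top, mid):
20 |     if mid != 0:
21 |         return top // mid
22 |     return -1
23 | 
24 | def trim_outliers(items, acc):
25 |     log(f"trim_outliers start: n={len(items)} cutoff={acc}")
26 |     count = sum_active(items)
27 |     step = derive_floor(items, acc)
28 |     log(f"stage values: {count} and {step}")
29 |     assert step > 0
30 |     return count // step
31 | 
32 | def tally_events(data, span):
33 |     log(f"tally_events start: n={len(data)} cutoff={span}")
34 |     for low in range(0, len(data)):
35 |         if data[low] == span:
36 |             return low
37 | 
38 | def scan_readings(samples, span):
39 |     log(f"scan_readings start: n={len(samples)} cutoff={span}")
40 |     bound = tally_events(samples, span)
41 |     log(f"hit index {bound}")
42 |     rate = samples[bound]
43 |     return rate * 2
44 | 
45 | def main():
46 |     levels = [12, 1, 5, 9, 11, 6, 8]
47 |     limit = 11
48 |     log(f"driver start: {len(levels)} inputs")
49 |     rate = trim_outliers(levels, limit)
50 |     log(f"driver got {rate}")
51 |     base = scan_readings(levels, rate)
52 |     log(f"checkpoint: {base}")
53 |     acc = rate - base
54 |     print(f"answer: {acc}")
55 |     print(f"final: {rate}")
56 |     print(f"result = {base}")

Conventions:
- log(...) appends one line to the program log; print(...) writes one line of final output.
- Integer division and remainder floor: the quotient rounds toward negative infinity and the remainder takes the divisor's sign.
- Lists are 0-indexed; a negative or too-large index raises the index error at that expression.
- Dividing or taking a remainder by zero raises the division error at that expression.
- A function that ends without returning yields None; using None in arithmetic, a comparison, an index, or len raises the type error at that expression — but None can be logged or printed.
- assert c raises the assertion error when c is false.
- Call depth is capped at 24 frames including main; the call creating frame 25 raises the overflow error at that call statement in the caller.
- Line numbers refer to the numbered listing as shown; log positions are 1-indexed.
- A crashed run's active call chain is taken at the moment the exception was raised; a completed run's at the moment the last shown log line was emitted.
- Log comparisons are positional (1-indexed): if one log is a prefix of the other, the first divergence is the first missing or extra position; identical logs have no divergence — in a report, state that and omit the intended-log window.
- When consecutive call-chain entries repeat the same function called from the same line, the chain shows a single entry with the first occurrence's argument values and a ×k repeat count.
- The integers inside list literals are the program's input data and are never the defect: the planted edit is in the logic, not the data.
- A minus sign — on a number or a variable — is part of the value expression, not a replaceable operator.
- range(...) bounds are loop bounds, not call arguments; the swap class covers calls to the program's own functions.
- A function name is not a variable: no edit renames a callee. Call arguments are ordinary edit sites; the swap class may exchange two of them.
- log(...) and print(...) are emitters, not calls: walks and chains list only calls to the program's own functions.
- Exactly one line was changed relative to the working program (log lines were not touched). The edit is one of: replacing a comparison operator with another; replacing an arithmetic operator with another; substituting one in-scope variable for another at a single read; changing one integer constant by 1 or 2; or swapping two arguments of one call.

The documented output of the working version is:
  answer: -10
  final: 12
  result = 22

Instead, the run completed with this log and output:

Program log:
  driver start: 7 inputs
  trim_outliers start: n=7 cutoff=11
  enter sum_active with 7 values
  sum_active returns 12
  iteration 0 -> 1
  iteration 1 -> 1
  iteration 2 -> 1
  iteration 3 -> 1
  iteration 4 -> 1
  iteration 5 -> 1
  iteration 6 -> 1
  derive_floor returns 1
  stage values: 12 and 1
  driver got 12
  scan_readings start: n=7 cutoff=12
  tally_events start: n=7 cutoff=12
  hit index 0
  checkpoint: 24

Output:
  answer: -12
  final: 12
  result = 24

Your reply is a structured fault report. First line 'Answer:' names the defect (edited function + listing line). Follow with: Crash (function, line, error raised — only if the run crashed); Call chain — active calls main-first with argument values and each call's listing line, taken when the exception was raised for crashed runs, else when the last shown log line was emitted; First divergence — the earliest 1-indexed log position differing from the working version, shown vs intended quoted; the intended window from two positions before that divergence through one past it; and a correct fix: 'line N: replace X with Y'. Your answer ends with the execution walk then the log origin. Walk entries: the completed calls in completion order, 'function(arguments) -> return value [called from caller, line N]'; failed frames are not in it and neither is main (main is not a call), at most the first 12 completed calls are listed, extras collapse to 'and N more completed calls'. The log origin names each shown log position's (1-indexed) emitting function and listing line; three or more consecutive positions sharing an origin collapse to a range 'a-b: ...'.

Answer: the defect is in main at line 51.
Key observation: Everything matches until log position 15, which reads 'scan_readings start: n=7 cutoff=12' in place of 'scan_readings start: n=7 cutoff=11'.
Call chain: main.
First divergence: position 15 — shown 'scan_readings start: n=7 cutoff=12', intended 'scan_readings start: n=7 cutoff=11'.
Intended log window:
  13: stage values: 12 and 1
  14: driver got 12
  15: scan_readings start: n=7 cutoff=11
  16: tally_events start: n=7 cutoff=11
Execution walk:
  sum_active([12, 1, 5, 9, 11, 6, 8]) -> 12  [called from trim_outliers, line 26]
  derive_floor([12, 1, 5, 9, 11, 6, 8], 11) -> 1  [called from trim_outliers, line 27]
  trim_outliers([12, 1, 5, 9, 11, 6, 8], 11) -> 12  [called from main, line 49]
  tally_events([12, 1, 5, 9, 11, 6, 8], 12) -> 0  [called from scan_readings, line 40]
  scan_readings([12, 1, 5, 9, 11, 6, 8], 12) -> 24  [called from main, line 51]
Origin of each log line:
  1 — main, line 48
  2 — trim_outliers, line 25
  3 — sum_active, line 2
  4 — sum_active, line 7
  5-11 — derive_floor, line 15
  12 — derive_floor, line 16
  13 — trim_outliers, line 28
  14 — main, line 50
  15 — scan_readings, line 39
  16 — tally_events, line 33
  17 — scan_readings, line 41
  18 — main, line 52
A correct fix: line 51: replace `rate` with `limit`.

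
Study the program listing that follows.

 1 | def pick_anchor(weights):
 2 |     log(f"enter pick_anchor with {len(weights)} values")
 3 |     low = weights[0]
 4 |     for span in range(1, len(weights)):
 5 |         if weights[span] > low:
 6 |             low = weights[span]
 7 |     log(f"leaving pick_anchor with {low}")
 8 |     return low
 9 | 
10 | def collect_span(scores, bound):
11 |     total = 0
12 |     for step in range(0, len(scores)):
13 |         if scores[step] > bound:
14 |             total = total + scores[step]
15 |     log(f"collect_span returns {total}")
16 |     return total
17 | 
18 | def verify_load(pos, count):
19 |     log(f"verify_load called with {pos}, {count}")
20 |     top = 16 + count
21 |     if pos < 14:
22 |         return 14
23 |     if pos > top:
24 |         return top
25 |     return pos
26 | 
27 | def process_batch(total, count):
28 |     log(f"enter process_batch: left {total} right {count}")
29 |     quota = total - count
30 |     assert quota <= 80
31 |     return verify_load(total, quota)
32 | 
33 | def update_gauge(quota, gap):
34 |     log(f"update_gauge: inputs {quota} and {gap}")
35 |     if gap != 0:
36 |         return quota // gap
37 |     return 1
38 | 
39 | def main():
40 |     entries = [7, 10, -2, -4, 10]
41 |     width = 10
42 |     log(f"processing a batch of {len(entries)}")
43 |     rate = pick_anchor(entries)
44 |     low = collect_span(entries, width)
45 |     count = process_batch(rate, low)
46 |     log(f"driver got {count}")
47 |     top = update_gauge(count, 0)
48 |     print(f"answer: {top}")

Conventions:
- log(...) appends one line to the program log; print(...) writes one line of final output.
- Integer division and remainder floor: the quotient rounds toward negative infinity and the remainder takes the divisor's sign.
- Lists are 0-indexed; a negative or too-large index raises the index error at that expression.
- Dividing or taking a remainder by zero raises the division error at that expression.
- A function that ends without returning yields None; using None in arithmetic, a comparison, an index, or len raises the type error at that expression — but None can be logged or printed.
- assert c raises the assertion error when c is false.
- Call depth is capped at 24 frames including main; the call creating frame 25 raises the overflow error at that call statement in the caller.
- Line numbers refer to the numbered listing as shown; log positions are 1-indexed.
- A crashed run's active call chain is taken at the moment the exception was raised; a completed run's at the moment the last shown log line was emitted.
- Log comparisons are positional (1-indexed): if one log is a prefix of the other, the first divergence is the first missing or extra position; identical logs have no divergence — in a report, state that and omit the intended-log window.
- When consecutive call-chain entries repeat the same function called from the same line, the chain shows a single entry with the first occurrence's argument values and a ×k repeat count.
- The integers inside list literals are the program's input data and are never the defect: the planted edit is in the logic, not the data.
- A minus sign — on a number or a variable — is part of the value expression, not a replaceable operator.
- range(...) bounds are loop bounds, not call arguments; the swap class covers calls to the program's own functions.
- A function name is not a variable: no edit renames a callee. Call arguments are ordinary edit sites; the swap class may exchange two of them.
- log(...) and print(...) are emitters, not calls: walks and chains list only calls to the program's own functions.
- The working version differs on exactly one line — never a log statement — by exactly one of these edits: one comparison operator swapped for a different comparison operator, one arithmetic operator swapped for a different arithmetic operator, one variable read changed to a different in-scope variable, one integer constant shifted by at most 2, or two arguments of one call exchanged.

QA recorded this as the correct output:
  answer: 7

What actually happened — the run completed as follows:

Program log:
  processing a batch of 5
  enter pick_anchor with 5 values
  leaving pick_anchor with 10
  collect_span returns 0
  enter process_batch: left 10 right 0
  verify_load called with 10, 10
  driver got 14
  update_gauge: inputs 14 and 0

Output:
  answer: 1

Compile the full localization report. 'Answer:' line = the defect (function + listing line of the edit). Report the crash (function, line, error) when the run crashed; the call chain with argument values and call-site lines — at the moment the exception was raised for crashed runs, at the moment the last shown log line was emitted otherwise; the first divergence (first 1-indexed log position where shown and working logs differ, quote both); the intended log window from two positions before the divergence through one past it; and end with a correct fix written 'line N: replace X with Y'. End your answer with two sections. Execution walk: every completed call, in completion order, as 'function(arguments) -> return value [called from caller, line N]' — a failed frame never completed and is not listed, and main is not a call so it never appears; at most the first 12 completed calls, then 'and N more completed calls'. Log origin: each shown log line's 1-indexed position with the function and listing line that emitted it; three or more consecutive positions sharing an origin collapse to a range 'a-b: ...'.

Answer: the defect is in main at line 47.
Key observation: At log position 8 the runs split — shown 'update_gauge: inputs 14 and 0', but the working version logs 'update_gauge: inputs 14 and 2'.
Call chain: main -> update_gauge(14, 0) (called at line 47).
First divergence: position 8 — the shown line 'update_gauge: inputs 14 and 0' should read 'update_gauge: inputs 14 and 2'.
Intended log window:
  6: verify_load called with 10, 10
  7: driver got 14
  8: update_gauge: inputs 14 and 2
Execution walk:
  pick_anchor([7, 10, -2, -4, 10]) -> 10  [called from main, line 43]
  collect_span([7, 10, -2, -4, 10], 10) -> 0  [called from main, line 44]
  verify_load(10, 10) -> 14  [called from process_batch, line 31]
  process_batch(10, 0) -> 14  [called from main, line 45]
  update_gauge(14, 0) -> 1  [called from main, line 47]
Origin of each log line:
  1: from main, line 42
  2: from pick_anchor, line 2
  3: from pick_anchor, line 7
  4: from collect_span, line 15
  5: from process_batch, line 28
  6: from verify_load, line 19
  7: from main, line 46
  8: from update_gauge, line 34
A correct fix: line 47: replace `0` with `2`.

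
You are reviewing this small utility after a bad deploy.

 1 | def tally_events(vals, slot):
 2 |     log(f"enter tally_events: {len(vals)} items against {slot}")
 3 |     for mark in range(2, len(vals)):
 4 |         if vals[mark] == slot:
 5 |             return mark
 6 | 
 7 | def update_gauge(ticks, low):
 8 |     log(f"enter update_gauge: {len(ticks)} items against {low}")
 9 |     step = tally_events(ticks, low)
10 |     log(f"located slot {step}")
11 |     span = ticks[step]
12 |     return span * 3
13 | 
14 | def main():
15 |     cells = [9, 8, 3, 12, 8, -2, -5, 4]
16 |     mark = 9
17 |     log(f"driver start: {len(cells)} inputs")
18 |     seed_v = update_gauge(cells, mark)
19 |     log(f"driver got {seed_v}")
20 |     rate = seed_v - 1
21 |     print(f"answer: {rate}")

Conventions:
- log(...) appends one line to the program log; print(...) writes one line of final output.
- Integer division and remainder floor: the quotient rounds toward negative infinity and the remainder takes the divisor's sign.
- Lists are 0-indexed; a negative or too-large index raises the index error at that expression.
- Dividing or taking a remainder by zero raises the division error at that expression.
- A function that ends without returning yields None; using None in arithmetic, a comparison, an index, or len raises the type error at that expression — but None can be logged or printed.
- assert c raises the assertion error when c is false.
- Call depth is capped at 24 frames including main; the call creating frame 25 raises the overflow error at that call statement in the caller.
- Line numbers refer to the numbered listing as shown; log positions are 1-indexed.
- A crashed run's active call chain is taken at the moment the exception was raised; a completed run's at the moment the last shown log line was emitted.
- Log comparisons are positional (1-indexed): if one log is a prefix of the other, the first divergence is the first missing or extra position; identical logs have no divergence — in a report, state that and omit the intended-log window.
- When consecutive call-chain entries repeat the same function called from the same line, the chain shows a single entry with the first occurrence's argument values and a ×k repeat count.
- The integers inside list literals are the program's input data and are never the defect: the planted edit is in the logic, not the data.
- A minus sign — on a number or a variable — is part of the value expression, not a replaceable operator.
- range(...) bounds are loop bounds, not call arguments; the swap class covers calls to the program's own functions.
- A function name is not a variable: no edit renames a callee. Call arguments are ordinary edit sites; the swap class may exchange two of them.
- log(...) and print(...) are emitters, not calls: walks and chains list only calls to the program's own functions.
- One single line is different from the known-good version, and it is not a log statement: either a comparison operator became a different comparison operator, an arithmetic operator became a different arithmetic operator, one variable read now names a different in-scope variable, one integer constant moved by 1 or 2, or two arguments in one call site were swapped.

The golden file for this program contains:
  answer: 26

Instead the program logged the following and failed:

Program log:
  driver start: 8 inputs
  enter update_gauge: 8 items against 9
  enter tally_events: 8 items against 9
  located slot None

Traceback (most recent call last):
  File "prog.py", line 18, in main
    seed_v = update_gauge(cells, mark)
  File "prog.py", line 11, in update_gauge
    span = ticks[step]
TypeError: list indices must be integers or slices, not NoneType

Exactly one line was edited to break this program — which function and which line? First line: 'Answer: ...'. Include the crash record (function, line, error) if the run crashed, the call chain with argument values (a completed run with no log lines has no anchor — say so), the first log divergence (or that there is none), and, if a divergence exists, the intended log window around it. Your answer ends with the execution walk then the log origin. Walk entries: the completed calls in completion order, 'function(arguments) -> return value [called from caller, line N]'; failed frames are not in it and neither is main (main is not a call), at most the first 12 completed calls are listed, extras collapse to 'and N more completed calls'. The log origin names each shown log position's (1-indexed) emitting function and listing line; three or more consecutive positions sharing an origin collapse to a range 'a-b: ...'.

Answer: the defect is in tally_events at line 3.
Core observation: The earliest visible damage is log position 4 — 'located slot None' rather than the intended 'located slot 0'.
Crash: update_gauge, line 11, TypeError.
Call chain: main -> update_gauge([9, 8, 3, 12, 8, -2, -5, 4], 9) (called at line 18).
First divergence: position 4 — shown 'located slot None', intended 'located slot 0'.
Intended log window:
  2: enter update_gauge: 8 items against 9
  3: enter tally_events: 8 items against 9
  4: located slot 0
  5: driver got 27
Execution walk:
  tally_events([9, 8, 3, 12, 8, -2, -5, 4], 9) -> None  [called from update_gauge, line 9]
Log origins:
  1: from main, line 17
  2: from update_gauge, line 8
  3: from tally_events, line 2
  4: from update_gauge, line 10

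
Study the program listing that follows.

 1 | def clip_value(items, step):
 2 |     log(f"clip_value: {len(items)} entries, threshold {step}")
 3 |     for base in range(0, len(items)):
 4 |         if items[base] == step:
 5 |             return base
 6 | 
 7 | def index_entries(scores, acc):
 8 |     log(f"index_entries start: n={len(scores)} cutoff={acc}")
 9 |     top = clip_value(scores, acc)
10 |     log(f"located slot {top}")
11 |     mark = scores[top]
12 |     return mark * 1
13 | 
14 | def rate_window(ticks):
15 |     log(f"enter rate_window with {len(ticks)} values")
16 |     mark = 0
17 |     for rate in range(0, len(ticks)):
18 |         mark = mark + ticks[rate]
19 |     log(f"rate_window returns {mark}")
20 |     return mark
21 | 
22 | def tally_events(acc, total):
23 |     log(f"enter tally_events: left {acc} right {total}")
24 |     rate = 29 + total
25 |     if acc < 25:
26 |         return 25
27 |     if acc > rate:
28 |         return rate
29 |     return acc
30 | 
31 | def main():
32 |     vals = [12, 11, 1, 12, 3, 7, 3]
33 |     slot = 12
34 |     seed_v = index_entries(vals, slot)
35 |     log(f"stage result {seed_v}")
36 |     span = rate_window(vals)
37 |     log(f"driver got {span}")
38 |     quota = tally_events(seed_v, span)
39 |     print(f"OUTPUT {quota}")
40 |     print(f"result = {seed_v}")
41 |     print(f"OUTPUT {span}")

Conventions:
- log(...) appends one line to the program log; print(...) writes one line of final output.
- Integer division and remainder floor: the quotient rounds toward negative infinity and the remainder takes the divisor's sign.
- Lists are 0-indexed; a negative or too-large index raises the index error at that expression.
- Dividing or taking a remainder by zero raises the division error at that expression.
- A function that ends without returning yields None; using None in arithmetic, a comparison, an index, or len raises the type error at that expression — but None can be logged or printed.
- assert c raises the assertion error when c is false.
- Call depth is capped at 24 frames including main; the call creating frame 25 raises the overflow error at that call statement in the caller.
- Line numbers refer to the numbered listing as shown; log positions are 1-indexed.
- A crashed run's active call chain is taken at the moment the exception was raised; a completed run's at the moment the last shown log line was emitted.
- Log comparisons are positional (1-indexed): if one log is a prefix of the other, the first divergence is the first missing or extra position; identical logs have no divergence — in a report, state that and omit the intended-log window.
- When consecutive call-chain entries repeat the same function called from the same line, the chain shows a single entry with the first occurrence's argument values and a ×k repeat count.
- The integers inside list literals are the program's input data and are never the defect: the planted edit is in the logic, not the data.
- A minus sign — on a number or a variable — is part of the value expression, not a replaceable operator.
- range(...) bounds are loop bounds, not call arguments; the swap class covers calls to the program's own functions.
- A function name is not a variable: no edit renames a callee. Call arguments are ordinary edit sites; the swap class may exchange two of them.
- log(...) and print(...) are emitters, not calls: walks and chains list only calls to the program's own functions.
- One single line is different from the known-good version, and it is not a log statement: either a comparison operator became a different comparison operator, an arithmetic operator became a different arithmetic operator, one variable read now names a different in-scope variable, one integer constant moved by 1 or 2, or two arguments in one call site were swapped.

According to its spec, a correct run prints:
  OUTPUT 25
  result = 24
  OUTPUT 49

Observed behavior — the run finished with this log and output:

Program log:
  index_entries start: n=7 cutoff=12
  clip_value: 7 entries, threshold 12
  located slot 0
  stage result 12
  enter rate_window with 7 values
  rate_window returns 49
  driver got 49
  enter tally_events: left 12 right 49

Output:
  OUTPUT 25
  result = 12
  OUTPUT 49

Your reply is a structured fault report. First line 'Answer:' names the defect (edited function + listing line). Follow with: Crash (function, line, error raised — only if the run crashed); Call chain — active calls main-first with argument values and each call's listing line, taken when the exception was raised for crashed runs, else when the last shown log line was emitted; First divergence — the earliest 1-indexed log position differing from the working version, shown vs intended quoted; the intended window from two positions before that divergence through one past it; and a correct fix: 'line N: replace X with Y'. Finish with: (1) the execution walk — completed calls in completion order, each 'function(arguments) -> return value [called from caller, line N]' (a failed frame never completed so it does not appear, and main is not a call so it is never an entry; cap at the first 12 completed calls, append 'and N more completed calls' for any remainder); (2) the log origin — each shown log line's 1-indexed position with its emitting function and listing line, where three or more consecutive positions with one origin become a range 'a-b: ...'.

Answer: the defect is in index_entries at line 12.
Key observation: Position 4 is the first bad log line: 'stage result 12' should read 'stage result 24'.
Call chain: main -> tally_events(12, 49) (called at line 38).
First divergence: position 4 — shown 'stage result 12', intended 'stage result 24'.
Intended log window:
  2: clip_value: 7 entries, threshold 12
  3: located slot 0
  4: stage result 24
  5: enter rate_window with 7 values
Execution walk:
  clip_value([12, 11, 1, 12, 3, 7, 3], 12) -> 0  [called from index_entries, line 9]
  index_entries([12, 11, 1, 12, 3, 7, 3], 12) -> 12  [called from main, line 34]
  rate_window([12, 11, 1, 12, 3, 7, 3]) -> 49  [called from main, line 36]
  tally_events(12, 49) -> 25  [called from main, line 38]
Log line origins:
  1: from index_entries, line 8
  2: from clip_value, line 2
  3: from index_entries, line 10
  4: from main, line 35
  5: from rate_window, line 15
  6: from rate_window, line 19
  7: from main, line 37
  8: from tally_events, line 23
A correct fix: line 12: replace `1` with `2`.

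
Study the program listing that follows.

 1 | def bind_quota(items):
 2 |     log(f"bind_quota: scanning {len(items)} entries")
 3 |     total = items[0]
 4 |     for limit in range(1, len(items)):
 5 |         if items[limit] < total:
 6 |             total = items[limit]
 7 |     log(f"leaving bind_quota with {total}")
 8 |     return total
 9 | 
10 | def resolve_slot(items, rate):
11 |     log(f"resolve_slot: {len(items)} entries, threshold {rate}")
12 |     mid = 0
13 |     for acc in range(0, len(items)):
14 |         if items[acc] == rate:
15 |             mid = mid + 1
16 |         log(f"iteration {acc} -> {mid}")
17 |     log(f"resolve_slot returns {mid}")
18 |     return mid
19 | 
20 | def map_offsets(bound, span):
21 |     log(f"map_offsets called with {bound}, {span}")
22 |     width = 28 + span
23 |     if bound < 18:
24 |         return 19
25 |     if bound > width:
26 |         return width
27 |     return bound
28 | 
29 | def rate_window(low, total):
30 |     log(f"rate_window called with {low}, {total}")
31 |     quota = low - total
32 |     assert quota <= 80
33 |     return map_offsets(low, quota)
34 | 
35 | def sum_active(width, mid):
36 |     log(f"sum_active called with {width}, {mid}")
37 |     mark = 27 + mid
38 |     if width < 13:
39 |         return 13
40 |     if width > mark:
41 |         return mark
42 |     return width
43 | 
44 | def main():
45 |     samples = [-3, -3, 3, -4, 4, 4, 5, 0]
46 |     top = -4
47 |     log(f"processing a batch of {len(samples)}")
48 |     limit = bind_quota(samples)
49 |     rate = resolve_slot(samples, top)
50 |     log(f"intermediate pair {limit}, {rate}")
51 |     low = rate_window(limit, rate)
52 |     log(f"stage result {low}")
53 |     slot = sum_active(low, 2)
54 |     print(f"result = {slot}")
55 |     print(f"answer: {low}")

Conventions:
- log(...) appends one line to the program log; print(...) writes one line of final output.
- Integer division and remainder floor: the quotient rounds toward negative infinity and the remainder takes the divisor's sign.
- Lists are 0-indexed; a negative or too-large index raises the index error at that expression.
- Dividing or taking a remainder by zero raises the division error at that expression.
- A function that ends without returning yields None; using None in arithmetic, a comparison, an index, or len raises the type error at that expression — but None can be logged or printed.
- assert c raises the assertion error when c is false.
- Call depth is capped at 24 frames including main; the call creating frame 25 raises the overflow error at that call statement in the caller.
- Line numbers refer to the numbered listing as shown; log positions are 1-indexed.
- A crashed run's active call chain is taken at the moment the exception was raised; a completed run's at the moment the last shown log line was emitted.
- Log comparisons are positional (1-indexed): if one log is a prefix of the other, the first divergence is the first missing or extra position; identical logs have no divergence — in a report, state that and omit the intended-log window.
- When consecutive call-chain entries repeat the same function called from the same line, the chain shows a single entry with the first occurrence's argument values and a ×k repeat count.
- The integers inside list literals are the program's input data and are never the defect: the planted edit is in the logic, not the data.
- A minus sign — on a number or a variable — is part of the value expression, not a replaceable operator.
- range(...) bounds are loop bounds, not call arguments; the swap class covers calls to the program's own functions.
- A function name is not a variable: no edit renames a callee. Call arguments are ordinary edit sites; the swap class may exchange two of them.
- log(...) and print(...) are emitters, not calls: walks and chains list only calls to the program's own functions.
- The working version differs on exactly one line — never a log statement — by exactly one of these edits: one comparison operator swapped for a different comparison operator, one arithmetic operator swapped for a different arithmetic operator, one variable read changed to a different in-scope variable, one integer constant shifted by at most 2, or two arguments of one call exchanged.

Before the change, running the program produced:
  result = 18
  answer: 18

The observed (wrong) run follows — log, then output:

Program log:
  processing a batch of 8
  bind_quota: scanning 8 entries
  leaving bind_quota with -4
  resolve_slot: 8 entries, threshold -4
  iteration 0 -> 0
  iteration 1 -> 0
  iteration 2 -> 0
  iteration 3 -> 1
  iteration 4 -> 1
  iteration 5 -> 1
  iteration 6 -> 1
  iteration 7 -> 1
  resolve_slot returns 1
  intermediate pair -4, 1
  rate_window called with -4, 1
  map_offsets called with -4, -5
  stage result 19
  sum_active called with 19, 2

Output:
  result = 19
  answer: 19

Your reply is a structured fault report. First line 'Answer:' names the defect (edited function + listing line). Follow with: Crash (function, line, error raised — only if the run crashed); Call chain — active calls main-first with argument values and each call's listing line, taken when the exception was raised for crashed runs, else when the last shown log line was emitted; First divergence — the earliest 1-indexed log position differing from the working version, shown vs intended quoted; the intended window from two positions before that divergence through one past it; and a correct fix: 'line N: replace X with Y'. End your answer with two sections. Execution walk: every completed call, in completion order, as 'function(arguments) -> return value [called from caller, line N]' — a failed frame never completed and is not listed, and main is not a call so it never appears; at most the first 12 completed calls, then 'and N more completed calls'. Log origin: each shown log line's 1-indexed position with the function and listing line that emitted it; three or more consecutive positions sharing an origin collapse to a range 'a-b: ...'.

Answer: the defect is in map_offsets at line 24.
Key fact: Everything matches until log position 17, which reads 'stage result 19' in place of 'stage result 18'.
Call chain: main -> sum_active(19, 2) (called at line 53).
First divergence: position 17 — the shown line 'stage result 19' should read 'stage result 18'.
Intended log window:
  15: rate_window called with -4, 1
  16: map_offsets called with -4, -5
  17: stage result 18
  18: sum_active called with 18, 2
Execution walk:
  bind_quota([-3, -3, 3, -4, 4, 4, 5, 0]) -> -4  [called from main, line 48]
  resolve_slot([-3, -3, 3, -4, 4, 4, 5, 0], -4) -> 1  [called from main, line 49]
  map_offsets(-4, -5) -> 19  [called from rate_window, line 33]
  rate_window(-4, 1) -> 19  [called from main, line 51]
  sum_active(19, 2) -> 19  [called from main, line 53]
Origin of each log line:
  1: logged in main at line 47
  2: logged in bind_quota at line 2
  3: logged in bind_quota at line 7
  4: logged in resolve_slot at line 11
  5-12: logged in resolve_slot at line 16
  13: logged in resolve_slot at line 17
  14: logged in main at line 50
  15: logged in rate_window at line 30
  16: logged in map_offsets at line 21
  17: logged in main at line 52
  18: logged in sum_active at line 36
A correct fix: line 24: replace `19` with `18`.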